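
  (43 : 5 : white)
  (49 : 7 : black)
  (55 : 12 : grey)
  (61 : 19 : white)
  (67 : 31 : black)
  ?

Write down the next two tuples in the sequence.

(73 : 50 : grey), (79 : 81 : white)

First coordinate: +6 each step, so 43, 49, 55, 61, 67 → 73 → 79.
Second coordinate: 5, 7, 12, 19, 31 → 50 → 81 (each term is the sum of the two before it).
Shade goes white, black, grey, white, black → grey → white (repeats white → black → grey).
Putting the parts together: (73 : 50 : grey) and then (79 : 81 : white).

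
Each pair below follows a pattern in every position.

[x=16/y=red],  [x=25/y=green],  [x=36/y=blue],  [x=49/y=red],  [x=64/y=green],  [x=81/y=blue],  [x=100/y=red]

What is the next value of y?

Y: repeats red → green → blue, so red, green, blue, red, green, blue, red → green.

green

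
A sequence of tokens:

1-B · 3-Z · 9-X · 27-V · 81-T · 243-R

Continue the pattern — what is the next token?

First component: 1, 3, 9, 27, 81, 243 → 729 (×3 each step).
Letter: letters move back 2 places in the alphabet, wrapping A→Z; B, Z, X, V, T, R → P.
Combining the parts gives 729-P.

729-P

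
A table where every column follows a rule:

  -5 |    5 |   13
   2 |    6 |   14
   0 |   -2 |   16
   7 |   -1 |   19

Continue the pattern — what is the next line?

First component — alternating steps +7, −2, +7, −2, …: -5, 2, 0, 7 → 5.
Second component: alternating steps +1, −8, +1, −8, …; 5, 6, -2, -1 → -9.
For the third component, differences are 1, 2, 3, … (increasing by 1 each time): 13, 14, 16, 19 → 23.
Putting it together: 5  -9  23.

5  -9  23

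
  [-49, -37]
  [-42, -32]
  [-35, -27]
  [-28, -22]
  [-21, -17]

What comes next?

For the first entry, +7 each step: -49, -42, -35, -28, -21 → -14.
Second entry: +5 each step; -37, -32, -27, -22, -17 → -12.
So the next tuple is [-14, -12].

[-14, -12]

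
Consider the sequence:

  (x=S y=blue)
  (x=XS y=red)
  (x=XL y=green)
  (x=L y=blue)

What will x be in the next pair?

M

For the x, runs backward through clothing sizes XS→XL: S, XS, XL, L → M.
For the y, repeats blue → red → green: blue, red, green, blue → red.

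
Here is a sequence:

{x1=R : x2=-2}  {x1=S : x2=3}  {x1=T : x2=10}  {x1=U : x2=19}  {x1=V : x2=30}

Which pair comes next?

X1: R, S, T, U, V → W (letters move forward 1 place in the alphabet).
X2 — differences are 5, 7, 9, … (increasing by 2 each time): -2, 3, 10, 19, 30 → 43.
Combining the parts gives {x1=W : x2=43}.

{x1=W : x2=43}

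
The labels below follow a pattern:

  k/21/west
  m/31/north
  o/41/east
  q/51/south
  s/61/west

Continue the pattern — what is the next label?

For the letter, letters move forward 2 places in the alphabet: k, m, o, q, s → u.
Second component: +10 each step, so 21, 31, 41, 51, 61 → 71.
For the direction, repeats west → north → east → south: west, north, east, south, west → north.
Combining the parts gives u/71/north.

u/71/north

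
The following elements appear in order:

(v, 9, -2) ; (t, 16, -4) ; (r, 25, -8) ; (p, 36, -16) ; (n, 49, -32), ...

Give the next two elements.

(l, 64, -64), (j, 81, -128)

Letter: letters move back 2 places in the alphabet, so v, t, r, p, n → l → j.
For the second coordinate, perfect squares: 3², 4², 5², …: 9, 16, 25, 36, 49 → 64 → 81.
Third coordinate goes -2, -4, -8, -16, -32 → -64 → -128 (×2 each step).
Putting the parts together: (l, 64, -64) and then (j, 81, -128).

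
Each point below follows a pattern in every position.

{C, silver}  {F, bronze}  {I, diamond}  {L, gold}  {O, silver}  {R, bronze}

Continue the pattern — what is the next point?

{U, diamond}

Letter goes C, F, I, L, O, R → U (letters move forward 3 places in the alphabet).
Rank: repeats silver → bronze → diamond → gold, so silver, bronze, diamond, gold, silver, bronze → diamond.
Combining the parts gives {U, diamond}.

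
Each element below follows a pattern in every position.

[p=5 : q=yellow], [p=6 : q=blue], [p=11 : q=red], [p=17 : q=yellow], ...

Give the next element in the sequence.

P goes 5, 6, 11, 17 → 28 (each term is the sum of the two before it).
Q — repeats yellow → blue → red: yellow, blue, red, yellow → blue.
So the next element is [p=28 : q=blue].

[p=28 : q=blue]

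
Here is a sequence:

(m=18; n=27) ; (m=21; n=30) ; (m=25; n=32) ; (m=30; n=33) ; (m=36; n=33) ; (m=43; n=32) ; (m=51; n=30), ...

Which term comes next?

(m=60; n=27)

M: differences are 3, 4, 5, … (increasing by 1 each time); 18, 21, 25, 30, 36, 43, 51 → 60.
For the n, differences are 3, 2, 1, … (decreasing by 1 each time): 27, 30, 32, 33, 33, 32, 30 → 27.
Combining the parts gives (m=60; n=27).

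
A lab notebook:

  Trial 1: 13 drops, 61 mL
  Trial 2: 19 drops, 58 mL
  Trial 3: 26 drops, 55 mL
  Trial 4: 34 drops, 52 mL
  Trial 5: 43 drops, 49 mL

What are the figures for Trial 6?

53 drops, 46 mL

For the drops, differences are 6, 7, 8, … (increasing by 1 each time): 13, 19, 26, 34, 43 → 53.
ML — −3 each step: 61, 58, 55, 52, 49 → 46.
So the next line is 53 drops, 46 mL.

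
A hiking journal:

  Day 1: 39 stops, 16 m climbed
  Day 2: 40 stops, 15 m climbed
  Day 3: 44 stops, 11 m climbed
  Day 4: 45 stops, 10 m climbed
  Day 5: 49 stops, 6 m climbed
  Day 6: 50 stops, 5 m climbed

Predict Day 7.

54 stops, 1 m climbed

Stops: alternating steps +1, +4, +1, +4, …, so 39, 40, 44, 45, 49, 50 → 54.
For the m climbed, together with the stops always sums to 55: 16, 15, 11, 10, 6, 5 → 1.
Putting it together: 54 stops, 1 m climbed.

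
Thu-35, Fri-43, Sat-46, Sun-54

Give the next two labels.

For the day, runs through the weekdays Mon→Sun: Thu, Fri, Sat, Sun → Mon → Tue.
For the second component, alternating steps +8, +3, +8, +3, …: 35, 43, 46, 54 → 57 → 65.
Putting the parts together: Mon-57 and then Tue-65.

Mon-57 then Tue-65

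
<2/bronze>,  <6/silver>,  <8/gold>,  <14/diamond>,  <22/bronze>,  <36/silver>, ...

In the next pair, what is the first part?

58

First part goes 2, 6, 8, 14, 22, 36 → 58 (each term is the sum of the two before it).
Rank: bronze, silver, gold, diamond, bronze, silver → gold (repeats bronze → silver → gold → diamond).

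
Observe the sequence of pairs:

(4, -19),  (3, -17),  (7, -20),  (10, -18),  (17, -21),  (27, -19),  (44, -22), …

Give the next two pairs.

For the first component, each term is the sum of the two before it: 4, 3, 7, 10, 17, 27, 44 → 71 → 115.
Second component goes -19, -17, -20, -18, -21, -19, -22 → -20 → -23 (alternating steps +2, −3, +2, −3, …).
So the next two pairs are (71, -20) and (115, -23).

(71, -20), (115, -23)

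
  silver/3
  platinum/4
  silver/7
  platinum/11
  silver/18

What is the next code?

Metal goes silver, platinum, silver, platinum, silver → platinum (alternates silver ↔ platinum).
Second component: each term is the sum of the two before it, so 3, 4, 7, 11, 18 → 29.
Putting it together: platinum/29.

platinum/29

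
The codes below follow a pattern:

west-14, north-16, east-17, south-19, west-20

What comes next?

north-22

Direction: repeats west → north → east → south; west, north, east, south, west → north.
Second component goes 14, 16, 17, 19, 20 → 22 (alternating steps +2, +1, +2, +1, …).
Putting it together: north-22.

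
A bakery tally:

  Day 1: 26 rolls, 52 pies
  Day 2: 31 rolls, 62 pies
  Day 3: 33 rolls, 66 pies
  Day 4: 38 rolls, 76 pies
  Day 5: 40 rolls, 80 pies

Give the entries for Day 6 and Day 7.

Rolls — alternating steps +5, +2, +5, +2, …: 26, 31, 33, 38, 40 → 45 → 47.
For the pies, always 2 × the rolls: 52, 62, 66, 76, 80 → 90 → 94.
So the next two records are 45 rolls, 90 pies and 47 rolls, 94 pies.

45 rolls, 90 pies; 47 rolls, 94 pies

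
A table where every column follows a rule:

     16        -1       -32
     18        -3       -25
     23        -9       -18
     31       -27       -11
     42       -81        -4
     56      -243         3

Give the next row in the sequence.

73  -729  10

First component: 16, 18, 23, 31, 42, 56 → 73 (differences are 2, 5, 8, … (increasing by 3 each time)).
Second component goes -1, -3, -9, -27, -81, -243 → -729 (×3 each step).
Third component: -32, -25, -18, -11, -4, 3 → 10 (+7 each step).
Putting it together: 73  -729  10.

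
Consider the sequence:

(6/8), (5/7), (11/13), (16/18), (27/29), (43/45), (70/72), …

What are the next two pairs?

(113/115), (183/185)

First entry goes 6, 5, 11, 16, 27, 43, 70 → 113 → 183 (each term is the sum of the two before it).
Second entry goes 8, 7, 13, 18, 29, 45, 72 → 115 → 185 (always 2 more than the first entry).
So the next two pairs are (113/115) and (183/185).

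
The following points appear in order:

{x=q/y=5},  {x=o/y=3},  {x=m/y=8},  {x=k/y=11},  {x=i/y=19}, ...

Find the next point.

For the x, letters move back 2 places in the alphabet: q, o, m, k, i → g.
Y — each term is the sum of the two before it: 5, 3, 8, 11, 19 → 30.
So the next point is {x=g/y=30}.

{x=g/y=30}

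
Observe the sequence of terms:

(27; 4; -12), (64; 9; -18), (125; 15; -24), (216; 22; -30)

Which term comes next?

(343; 30; -36)

First coordinate goes 27, 64, 125, 216 → 343 (perfect cubes: 3³, 4³, 5³, …).
Second coordinate — differences are 5, 6, 7, … (increasing by 1 each time): 4, 9, 15, 22 → 30.
For the third coordinate, −6 each step: -12, -18, -24, -30 → -36.
Combining the parts gives (343; 30; -36).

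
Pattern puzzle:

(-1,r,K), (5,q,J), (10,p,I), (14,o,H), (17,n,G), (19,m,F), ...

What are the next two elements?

For the first part, differences are 6, 5, 4, … (decreasing by 1 each time): -1, 5, 10, 14, 17, 19 → 20 → 20.
First letter: letters move back 1 place in the alphabet; r, q, p, o, n, m → l → k.
For the second letter, letters move back 1 place in the alphabet: K, J, I, H, G, F → E → D.
So the next two elements are (20,l,E) and (20,k,D).

(20,l,E), (20,k,D)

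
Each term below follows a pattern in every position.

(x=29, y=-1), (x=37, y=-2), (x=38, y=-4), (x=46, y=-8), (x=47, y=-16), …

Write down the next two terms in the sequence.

(x=55, y=-32), (x=56, y=-64)

X goes 29, 37, 38, 46, 47 → 55 → 56 (alternating steps +8, +1, +8, +1, …).
Y: ×2 each step, so -1, -2, -4, -8, -16 → -32 → -64.
Putting the parts together: (x=55, y=-32) and then (x=56, y=-64).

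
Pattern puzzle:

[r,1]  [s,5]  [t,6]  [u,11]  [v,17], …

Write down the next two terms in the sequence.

Letter: r, s, t, u, v → w → x (letters move forward 1 place in the alphabet).
Second coordinate — each term is the sum of the two before it: 1, 5, 6, 11, 17 → 28 → 45.
Putting the parts together: [w,28] and then [x,45].

[w,28], [x,45]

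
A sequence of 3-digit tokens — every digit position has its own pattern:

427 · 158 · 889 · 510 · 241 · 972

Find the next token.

First digit: −3 each step, mod 10, so 4, 1, 8, 5, 2, 9 → 6.
Second digit goes 2, 5, 8, 1, 4, 7 → 0 (+3 each step, mod 10).
For the third digit, +1 each step, mod 10: 7, 8, 9, 0, 1, 2 → 3.
So the next token is 603.

603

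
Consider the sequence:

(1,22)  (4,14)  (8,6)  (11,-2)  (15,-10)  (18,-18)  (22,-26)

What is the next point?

(25,-34)

For the first slot, alternating steps +3, +4, +3, +4, …: 1, 4, 8, 11, 15, 18, 22 → 25.
Second slot: −8 each step; 22, 14, 6, -2, -10, -18, -26 → -34.
Combining the parts gives (25,-34).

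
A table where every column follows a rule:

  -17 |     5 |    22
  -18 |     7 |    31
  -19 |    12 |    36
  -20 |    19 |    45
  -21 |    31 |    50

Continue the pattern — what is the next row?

-22  50  59

First component — −1 each step: -17, -18, -19, -20, -21 → -22.
Second component goes 5, 7, 12, 19, 31 → 50 (each term is the sum of the two before it).
For the third component, alternating steps +9, +5, +9, +5, …: 22, 31, 36, 45, 50 → 59.
So the next row is -22  50  59.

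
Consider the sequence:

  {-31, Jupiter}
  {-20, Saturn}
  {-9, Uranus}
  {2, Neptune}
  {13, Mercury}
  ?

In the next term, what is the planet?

Venus

Planet goes Jupiter, Saturn, Uranus, Neptune, Mercury → Venus (runs through the planets Mercury→Neptune).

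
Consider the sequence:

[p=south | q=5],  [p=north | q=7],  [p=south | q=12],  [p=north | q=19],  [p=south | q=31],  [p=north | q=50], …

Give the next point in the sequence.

[p=south | q=81]

P: south, north, south, north, south, north → south (alternates south ↔ north).
Q: each term is the sum of the two before it; 5, 7, 12, 19, 31, 50 → 81.
Combining the parts gives [p=south | q=81].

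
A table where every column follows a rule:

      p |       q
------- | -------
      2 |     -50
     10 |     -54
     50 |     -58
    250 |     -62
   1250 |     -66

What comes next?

6250  -70

Column p goes 2, 10, 50, 250, 1250 → 6250 (×5 each step).
Column q goes -50, -54, -58, -62, -66 → -70 (−4 each step).
Combining the parts gives 6250  -70.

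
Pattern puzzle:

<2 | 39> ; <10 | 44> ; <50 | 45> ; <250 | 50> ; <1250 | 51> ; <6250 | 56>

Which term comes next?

First value: ×5 each step; 2, 10, 50, 250, 1250, 6250 → 31250.
Second value goes 39, 44, 45, 50, 51, 56 → 57 (alternating steps +5, +1, +5, +1, …).
Putting it together: <31250 | 57>.

<31250 | 57>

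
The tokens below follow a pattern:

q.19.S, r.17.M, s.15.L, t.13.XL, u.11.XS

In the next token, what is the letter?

v

Letter — letters move forward 1 place in the alphabet: q, r, s, t, u → v.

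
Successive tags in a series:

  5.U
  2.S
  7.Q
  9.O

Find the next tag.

16.M

First component — each term is the sum of the two before it: 5, 2, 7, 9 → 16.
Letter: U, S, Q, O → M (letters move back 2 places in the alphabet).
Combining the parts gives 16.M.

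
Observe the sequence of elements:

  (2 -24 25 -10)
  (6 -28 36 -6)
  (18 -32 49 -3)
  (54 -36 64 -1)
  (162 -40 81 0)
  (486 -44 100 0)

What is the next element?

(1458 -48 121 -1)

For the first coordinate, ×3 each step: 2, 6, 18, 54, 162, 486 → 1458.
For the second coordinate, −4 each step: -24, -28, -32, -36, -40, -44 → -48.
Third coordinate: 25, 36, 49, 64, 81, 100 → 121 (perfect squares: 5², 6², 7², …).
Fourth coordinate: -10, -6, -3, -1, 0, 0 → -1 (differences are 4, 3, 2, … (decreasing by 1 each time)).
Combining the parts gives (1458 -48 121 -1).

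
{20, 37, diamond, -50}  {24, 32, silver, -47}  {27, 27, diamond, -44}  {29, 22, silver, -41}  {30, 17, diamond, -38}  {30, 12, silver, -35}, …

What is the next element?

First value goes 20, 24, 27, 29, 30, 30 → 29 (differences are 4, 3, 2, … (decreasing by 1 each time)).
For the second value, −5 each step: 37, 32, 27, 22, 17, 12 → 7.
Rank: diamond, silver, diamond, silver, diamond, silver → diamond (alternates diamond ↔ silver).
Fourth value — +3 each step: -50, -47, -44, -41, -38, -35 → -32.
So the next element is {29, 7, diamond, -32}.

{29, 7, diamond, -32}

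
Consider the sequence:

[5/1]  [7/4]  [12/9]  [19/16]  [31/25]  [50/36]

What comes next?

For the first part, each term is the sum of the two before it: 5, 7, 12, 19, 31, 50 → 81.
Second part — perfect squares: 1², 2², 3², …: 1, 4, 9, 16, 25, 36 → 49.
So the next point is [81/49].

[81/49]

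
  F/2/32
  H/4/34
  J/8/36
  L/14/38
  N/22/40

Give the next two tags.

P/32/42, R/44/44

For the letter, letters move forward 2 places in the alphabet: F, H, J, L, N → P → R.
Second component: differences are 2, 4, 6, … (increasing by 2 each time); 2, 4, 8, 14, 22 → 32 → 44.
Third component: +2 each step, so 32, 34, 36, 38, 40 → 42 → 44.
Putting the parts together: P/32/42 and then R/44/44.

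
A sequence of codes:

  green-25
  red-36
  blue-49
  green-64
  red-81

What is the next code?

blue-100

For the colour, repeats green → red → blue: green, red, blue, green, red → blue.
Second component: 25, 36, 49, 64, 81 → 100 (perfect squares: 5², 6², 7², …).
Putting it together: blue-100.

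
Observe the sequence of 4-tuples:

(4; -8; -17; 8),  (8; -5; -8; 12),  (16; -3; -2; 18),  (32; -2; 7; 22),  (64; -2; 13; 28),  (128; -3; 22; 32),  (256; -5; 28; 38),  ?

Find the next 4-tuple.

First coordinate: ×2 each step, so 4, 8, 16, 32, 64, 128, 256 → 512.
Second coordinate — differences are 3, 2, 1, … (decreasing by 1 each time): -8, -5, -3, -2, -2, -3, -5 → -8.
Third coordinate: alternating steps +9, +6, +9, +6, …; -17, -8, -2, 7, 13, 22, 28 → 37.
For the fourth coordinate, alternating steps +4, +6, +4, +6, …: 8, 12, 18, 22, 28, 32, 38 → 42.
Combining the parts gives (512; -8; 37; 42).

(512; -8; 37; 42)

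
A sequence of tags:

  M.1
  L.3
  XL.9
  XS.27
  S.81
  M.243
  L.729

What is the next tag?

XL.2187

Size: repeats M → L → XL → XS → S, so M, L, XL, XS, S, M, L → XL.
For the second component, ×3 each step: 1, 3, 9, 27, 81, 243, 729 → 2187.
So the next tag is XL.2187.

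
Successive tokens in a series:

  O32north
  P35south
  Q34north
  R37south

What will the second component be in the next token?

Second component — alternating steps +3, −1, +3, −1, …: 32, 35, 34, 37 → 36.

36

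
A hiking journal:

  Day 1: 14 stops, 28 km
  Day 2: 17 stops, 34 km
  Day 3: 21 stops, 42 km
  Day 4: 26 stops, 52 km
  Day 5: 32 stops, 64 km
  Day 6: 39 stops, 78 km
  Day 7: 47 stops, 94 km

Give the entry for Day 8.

Stops: 14, 17, 21, 26, 32, 39, 47 → 56 (differences are 3, 4, 5, … (increasing by 1 each time)).
Km — always 2 × the stops: 28, 34, 42, 52, 64, 78, 94 → 112.
Combining the parts gives 56 stops, 112 km.

56 stops, 112 km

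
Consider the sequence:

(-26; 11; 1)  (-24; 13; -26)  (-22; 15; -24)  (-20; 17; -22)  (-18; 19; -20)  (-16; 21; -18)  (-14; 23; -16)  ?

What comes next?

(-12; 25; -14)

For the first entry, +2 each step: -26, -24, -22, -20, -18, -16, -14 → -12.
For the second entry, +2 each step: 11, 13, 15, 17, 19, 21, 23 → 25.
For the third entry, always the previous value of the first entry: 1, -26, -24, -22, -20, -18, -16 → -14.
Putting it together: (-12; 25; -14).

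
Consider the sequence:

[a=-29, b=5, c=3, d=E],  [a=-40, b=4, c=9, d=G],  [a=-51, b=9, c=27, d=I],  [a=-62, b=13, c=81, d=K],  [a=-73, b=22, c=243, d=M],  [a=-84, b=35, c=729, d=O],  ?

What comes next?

For the a, −11 each step: -29, -40, -51, -62, -73, -84 → -95.
B: each term is the sum of the two before it, so 5, 4, 9, 13, 22, 35 → 57.
C: 3, 9, 27, 81, 243, 729 → 2187 (×3 each step).
D: letters move forward 2 places in the alphabet, so E, G, I, K, M, O → Q.
So the next element is [a=-95, b=57, c=2187, d=Q].

[a=-95, b=57, c=2187, d=Q]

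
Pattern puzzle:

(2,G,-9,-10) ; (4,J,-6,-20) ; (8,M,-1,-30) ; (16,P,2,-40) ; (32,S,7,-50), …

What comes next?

(64,V,10,-60)

First part goes 2, 4, 8, 16, 32 → 64 (×2 each step).
Letter goes G, J, M, P, S → V (letters move forward 3 places in the alphabet).
Third part: alternating steps +3, +5, +3, +5, …, so -9, -6, -1, 2, 7 → 10.
Fourth part — −10 each step: -10, -20, -30, -40, -50 → -60.
Putting it together: (64,V,10,-60).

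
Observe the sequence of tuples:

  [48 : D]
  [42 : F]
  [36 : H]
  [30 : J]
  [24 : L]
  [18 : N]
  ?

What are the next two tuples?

First coordinate — −6 each step: 48, 42, 36, 30, 24, 18 → 12 → 6.
Letter: letters move forward 2 places in the alphabet, so D, F, H, J, L, N → P → R.
Putting the parts together: [12 : P] and then [6 : R].

[12 : P], [6 : R]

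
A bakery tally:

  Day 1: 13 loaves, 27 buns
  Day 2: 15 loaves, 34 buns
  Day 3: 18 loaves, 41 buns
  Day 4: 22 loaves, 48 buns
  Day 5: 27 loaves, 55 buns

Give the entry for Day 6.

33 loaves, 62 buns

Loaves — differences are 2, 3, 4, … (increasing by 1 each time): 13, 15, 18, 22, 27 → 33.
Buns — +7 each step: 27, 34, 41, 48, 55 → 62.
Putting it together: 33 loaves, 62 buns.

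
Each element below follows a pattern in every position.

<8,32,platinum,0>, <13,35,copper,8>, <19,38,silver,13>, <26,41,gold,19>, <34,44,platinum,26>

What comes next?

<43,47,copper,34>

First slot: differences are 5, 6, 7, … (increasing by 1 each time); 8, 13, 19, 26, 34 → 43.
Second slot — +3 each step: 32, 35, 38, 41, 44 → 47.
Metal goes platinum, copper, silver, gold, platinum → copper (repeats platinum → copper → silver → gold).
Fourth slot: always the previous value of the first slot, so 0, 8, 13, 19, 26 → 34.
So the next element is <43,47,copper,34>.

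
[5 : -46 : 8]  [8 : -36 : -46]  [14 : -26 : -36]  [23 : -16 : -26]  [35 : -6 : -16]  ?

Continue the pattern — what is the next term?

[50 : 4 : -6]

For the first coordinate, differences are 3, 6, 9, … (increasing by 3 each time): 5, 8, 14, 23, 35 → 50.
Second coordinate goes -46, -36, -26, -16, -6 → 4 (+10 each step).
Third coordinate goes 8, -46, -36, -26, -16 → -6 (always the previous value of the second coordinate).
So the next term is [50 : 4 : -6].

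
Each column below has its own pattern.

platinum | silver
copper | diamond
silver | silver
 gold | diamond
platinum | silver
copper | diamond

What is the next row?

silver  silver

Metal: repeats platinum → copper → silver → gold, so platinum, copper, silver, gold, platinum, copper → silver.
Rank goes silver, diamond, silver, diamond, silver, diamond → silver (alternates silver ↔ diamond).
Putting it together: silver  silver.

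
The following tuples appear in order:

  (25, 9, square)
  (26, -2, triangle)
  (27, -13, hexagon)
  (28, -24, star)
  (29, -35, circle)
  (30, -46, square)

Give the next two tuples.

First slot goes 25, 26, 27, 28, 29, 30 → 31 → 32 (+1 each step).
Second slot: −11 each step; 9, -2, -13, -24, -35, -46 → -57 → -68.
Shape: repeats square → triangle → hexagon → star → circle; square, triangle, hexagon, star, circle, square → triangle → hexagon.
Putting the parts together: (31, -57, triangle) and then (32, -68, hexagon).

(31, -57, triangle), (32, -68, hexagon)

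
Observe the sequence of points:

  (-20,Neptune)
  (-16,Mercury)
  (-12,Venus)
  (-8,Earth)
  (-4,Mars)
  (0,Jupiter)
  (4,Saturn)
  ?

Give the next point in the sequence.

First part: +4 each step, so -20, -16, -12, -8, -4, 0, 4 → 8.
Planet: Neptune, Mercury, Venus, Earth, Mars, Jupiter, Saturn → Uranus (runs through the planets Mercury→Neptune).
So the next point is (8,Uranus).

(8,Uranus)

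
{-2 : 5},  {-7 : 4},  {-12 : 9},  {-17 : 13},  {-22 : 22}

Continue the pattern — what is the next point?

{-27 : 35}

For the first entry, −5 each step: -2, -7, -12, -17, -22 → -27.
Second entry: each term is the sum of the two before it; 5, 4, 9, 13, 22 → 35.
Putting it together: {-27 : 35}.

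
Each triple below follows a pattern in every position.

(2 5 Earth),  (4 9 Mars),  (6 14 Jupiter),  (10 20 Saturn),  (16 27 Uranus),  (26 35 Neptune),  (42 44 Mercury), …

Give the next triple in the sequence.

(68 54 Venus)

First part — each term is the sum of the two before it: 2, 4, 6, 10, 16, 26, 42 → 68.
Second part: differences are 4, 5, 6, … (increasing by 1 each time); 5, 9, 14, 20, 27, 35, 44 → 54.
Planet — runs through the planets Mercury→Neptune: Earth, Mars, Jupiter, Saturn, Uranus, Neptune, Mercury → Venus.
Putting it together: (68 54 Venus).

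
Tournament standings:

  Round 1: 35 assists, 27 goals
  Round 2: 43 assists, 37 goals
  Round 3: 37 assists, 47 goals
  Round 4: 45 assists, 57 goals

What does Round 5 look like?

Assists: alternating steps +8, −6, +8, −6, …, so 35, 43, 37, 45 → 39.
Goals — +10 each step: 27, 37, 47, 57 → 67.
Putting it together: 39 assists, 67 goals.

39 assists, 67 goals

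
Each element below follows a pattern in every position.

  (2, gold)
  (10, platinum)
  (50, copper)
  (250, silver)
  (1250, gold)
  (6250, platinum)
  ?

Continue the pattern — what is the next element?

First entry: 2, 10, 50, 250, 1250, 6250 → 31250 (×5 each step).
For the metal, repeats gold → platinum → copper → silver: gold, platinum, copper, silver, gold, platinum → copper.
So the next element is (31250, copper).

(31250, copper)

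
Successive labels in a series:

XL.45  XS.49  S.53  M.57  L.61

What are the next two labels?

XL.65 then XS.69

Size: runs through clothing sizes XS→XL; XL, XS, S, M, L → XL → XS.
Second component — +4 each step: 45, 49, 53, 57, 61 → 65 → 69.
Putting the parts together: XL.65 and then XS.69.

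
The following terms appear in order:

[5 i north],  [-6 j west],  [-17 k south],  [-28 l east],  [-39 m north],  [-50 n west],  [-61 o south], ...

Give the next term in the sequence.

[-72 p east]

First slot goes 5, -6, -17, -28, -39, -50, -61 → -72 (−11 each step).
Letter: letters move forward 1 place in the alphabet; i, j, k, l, m, n, o → p.
Direction — repeats north → west → south → east: north, west, south, east, north, west, south → east.
Putting it together: [-72 p east].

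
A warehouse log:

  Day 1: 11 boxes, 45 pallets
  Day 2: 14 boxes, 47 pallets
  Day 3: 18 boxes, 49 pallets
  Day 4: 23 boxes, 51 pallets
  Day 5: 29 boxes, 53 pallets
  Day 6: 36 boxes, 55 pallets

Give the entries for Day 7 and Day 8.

44 boxes, 57 pallets; 53 boxes, 59 pallets

Boxes: 11, 14, 18, 23, 29, 36 → 44 → 53 (differences are 3, 4, 5, … (increasing by 1 each time)).
Pallets: 45, 47, 49, 51, 53, 55 → 57 → 59 (+2 each step).
Putting the parts together: 44 boxes, 57 pallets and then 53 boxes, 59 pallets.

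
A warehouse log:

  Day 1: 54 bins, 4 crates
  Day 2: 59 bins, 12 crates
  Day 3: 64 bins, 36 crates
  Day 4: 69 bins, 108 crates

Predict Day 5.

74 bins, 324 crates

Bins — +5 each step: 54, 59, 64, 69 → 74.
Crates goes 4, 12, 36, 108 → 324 (×3 each step).
So the next record is 74 bins, 324 crates.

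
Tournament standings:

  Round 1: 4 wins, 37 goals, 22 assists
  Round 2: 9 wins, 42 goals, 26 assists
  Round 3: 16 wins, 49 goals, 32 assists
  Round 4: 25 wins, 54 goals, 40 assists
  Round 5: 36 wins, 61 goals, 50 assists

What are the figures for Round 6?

Wins: 4, 9, 16, 25, 36 → 49 (perfect squares: 2², 3², 4², …).
Goals: alternating steps +5, +7, +5, +7, …; 37, 42, 49, 54, 61 → 66.
Assists goes 22, 26, 32, 40, 50 → 62 (differences are 4, 6, 8, … (increasing by 2 each time)).
So the next line is 49 wins, 66 goals, 62 assists.

49 wins, 66 goals, 62 assists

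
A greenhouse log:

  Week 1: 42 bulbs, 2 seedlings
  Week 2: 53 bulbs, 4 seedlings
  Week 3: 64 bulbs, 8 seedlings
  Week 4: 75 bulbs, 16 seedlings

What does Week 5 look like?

For the bulbs, +11 each step: 42, 53, 64, 75 → 86.
Seedlings: 2, 4, 8, 16 → 32 (×2 each step).
So the next line is 86 bulbs, 32 seedlings.

86 bulbs, 32 seedlings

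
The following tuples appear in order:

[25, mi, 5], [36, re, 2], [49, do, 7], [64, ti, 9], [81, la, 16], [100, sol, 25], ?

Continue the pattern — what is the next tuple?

First component goes 25, 36, 49, 64, 81, 100 → 121 (perfect squares: 5², 6², 7², …).
Note: mi, re, do, ti, la, sol → fa (runs backward through the solfège scale do→ti).
Third component: 5, 2, 7, 9, 16, 25 → 41 (each term is the sum of the two before it).
Combining the parts gives [121, fa, 41].

[121, fa, 41]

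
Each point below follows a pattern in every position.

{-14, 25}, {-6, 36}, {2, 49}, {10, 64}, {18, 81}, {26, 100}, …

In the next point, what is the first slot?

34

For the first slot, +8 each step: -14, -6, 2, 10, 18, 26 → 34.
For the second slot, perfect squares: 5², 6², 7², …: 25, 36, 49, 64, 81, 100 → 121.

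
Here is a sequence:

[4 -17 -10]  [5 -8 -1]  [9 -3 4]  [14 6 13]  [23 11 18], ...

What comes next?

[37 20 27]

First part goes 4, 5, 9, 14, 23 → 37 (each term is the sum of the two before it).
Second part: -17, -8, -3, 6, 11 → 20 (alternating steps +9, +5, +9, +5, …).
Third part — always 7 more than the second part: -10, -1, 4, 13, 18 → 27.
Putting it together: [37 20 27].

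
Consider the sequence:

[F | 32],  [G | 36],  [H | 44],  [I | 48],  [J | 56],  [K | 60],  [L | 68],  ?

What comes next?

[M | 72]

Letter: letters move forward 1 place in the alphabet; F, G, H, I, J, K, L → M.
Second part — alternating steps +4, +8, +4, +8, …: 32, 36, 44, 48, 56, 60, 68 → 72.
So the next element is [M | 72].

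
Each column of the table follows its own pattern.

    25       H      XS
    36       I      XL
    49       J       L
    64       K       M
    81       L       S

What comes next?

100  M  XS

First component goes 25, 36, 49, 64, 81 → 100 (perfect squares: 5², 6², 7², …).
Letter: letters move forward 1 place in the alphabet, so H, I, J, K, L → M.
For the size, runs backward through clothing sizes XS→XL: XS, XL, L, M, S → XS.
Combining the parts gives 100  M  XS.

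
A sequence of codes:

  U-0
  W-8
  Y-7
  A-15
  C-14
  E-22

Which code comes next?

G-21

Letter: letters move forward 2 places in the alphabet, wrapping Z→A, so U, W, Y, A, C, E → G.
Second component: 0, 8, 7, 15, 14, 22 → 21 (alternating steps +8, −1, +8, −1, …).
So the next code is G-21.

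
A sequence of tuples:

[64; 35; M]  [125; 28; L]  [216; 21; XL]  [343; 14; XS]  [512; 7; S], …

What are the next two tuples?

For the first slot, perfect cubes: 4³, 5³, 6³, …: 64, 125, 216, 343, 512 → 729 → 1000.
Second slot goes 35, 28, 21, 14, 7 → 0 → -7 (−7 each step).
Size — runs through clothing sizes XS→XL: M, L, XL, XS, S → M → L.
So the next two tuples are [729; 0; M] and [1000; -7; L].

[729; 0; M], [1000; -7; L]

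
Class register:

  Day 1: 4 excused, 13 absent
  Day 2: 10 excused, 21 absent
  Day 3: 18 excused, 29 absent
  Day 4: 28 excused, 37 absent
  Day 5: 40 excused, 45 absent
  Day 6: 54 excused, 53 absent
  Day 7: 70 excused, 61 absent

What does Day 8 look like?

88 excused, 69 absent

Excused — differences are 6, 8, 10, … (increasing by 2 each time): 4, 10, 18, 28, 40, 54, 70 → 88.
Absent: 13, 21, 29, 37, 45, 53, 61 → 69 (+8 each step).
Putting it together: 88 excused, 69 absent.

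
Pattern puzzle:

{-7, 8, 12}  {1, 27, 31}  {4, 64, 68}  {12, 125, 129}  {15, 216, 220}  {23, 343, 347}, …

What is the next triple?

First slot: -7, 1, 4, 12, 15, 23 → 26 (alternating steps +8, +3, +8, +3, …).
Second slot: perfect cubes: 2³, 3³, 4³, …, so 8, 27, 64, 125, 216, 343 → 512.
Third slot — always 4 more than the second slot: 12, 31, 68, 129, 220, 347 → 516.
Combining the parts gives {26, 512, 516}.

{26, 512, 516}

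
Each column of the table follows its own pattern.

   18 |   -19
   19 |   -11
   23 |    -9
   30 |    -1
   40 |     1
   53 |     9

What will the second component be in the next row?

11

Second component: -19, -11, -9, -1, 1, 9 → 11 (alternating steps +8, +2, +8, +2, …).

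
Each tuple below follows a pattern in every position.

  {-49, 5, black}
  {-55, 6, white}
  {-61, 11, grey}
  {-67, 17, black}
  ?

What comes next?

For the first value, −6 each step: -49, -55, -61, -67 → -73.
Second value: each term is the sum of the two before it, so 5, 6, 11, 17 → 28.
Shade: black, white, grey, black → white (repeats black → white → grey).
So the next tuple is {-73, 28, white}.

{-73, 28, white}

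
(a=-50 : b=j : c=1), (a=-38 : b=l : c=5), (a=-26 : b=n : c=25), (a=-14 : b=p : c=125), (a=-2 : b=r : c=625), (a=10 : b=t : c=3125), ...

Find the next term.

(a=22 : b=v : c=15625)

A goes -50, -38, -26, -14, -2, 10 → 22 (+12 each step).
For the b, letters move forward 2 places in the alphabet: j, l, n, p, r, t → v.
C — ×5 each step: 1, 5, 25, 125, 625, 3125 → 15625.
Putting it together: (a=22 : b=v : c=15625).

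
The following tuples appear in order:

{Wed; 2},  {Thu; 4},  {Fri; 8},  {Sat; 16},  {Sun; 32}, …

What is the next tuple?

Day — runs through the weekdays Mon→Sun: Wed, Thu, Fri, Sat, Sun → Mon.
Second part: ×2 each step, so 2, 4, 8, 16, 32 → 64.
Putting it together: {Mon; 64}.

{Mon; 64}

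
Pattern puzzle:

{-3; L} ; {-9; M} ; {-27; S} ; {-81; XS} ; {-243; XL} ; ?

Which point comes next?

{-729; L}

First slot: ×3 each step, so -3, -9, -27, -81, -243 → -729.
Size: L, M, S, XS, XL → L (runs backward through clothing sizes XS→XL).
So the next point is {-729; L}.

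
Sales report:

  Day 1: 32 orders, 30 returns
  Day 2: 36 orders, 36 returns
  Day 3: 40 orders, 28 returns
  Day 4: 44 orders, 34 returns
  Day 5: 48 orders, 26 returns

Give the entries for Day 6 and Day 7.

52 orders, 32 returns; 56 orders, 24 returns

Orders: +4 each step, so 32, 36, 40, 44, 48 → 52 → 56.
Returns goes 30, 36, 28, 34, 26 → 32 → 24 (alternating steps +6, −8, +6, −8, …).
Putting the parts together: 52 orders, 32 returns and then 56 orders, 24 returns.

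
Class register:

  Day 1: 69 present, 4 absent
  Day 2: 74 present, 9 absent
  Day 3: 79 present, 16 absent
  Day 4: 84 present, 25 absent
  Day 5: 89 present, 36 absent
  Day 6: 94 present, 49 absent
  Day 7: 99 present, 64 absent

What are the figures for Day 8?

For the present, +5 each step: 69, 74, 79, 84, 89, 94, 99 → 104.
Absent: 4, 9, 16, 25, 36, 49, 64 → 81 (perfect squares: 2², 3², 4², …).
Putting it together: 104 present, 81 absent.

104 present, 81 absent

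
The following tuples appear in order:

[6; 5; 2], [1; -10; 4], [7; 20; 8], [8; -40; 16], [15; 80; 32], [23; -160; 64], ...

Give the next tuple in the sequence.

First value: each term is the sum of the two before it, so 6, 1, 7, 8, 15, 23 → 38.
For the second value, ×(-2) each step: 5, -10, 20, -40, 80, -160 → 320.
Third value: 2, 4, 8, 16, 32, 64 → 128 (×2 each step).
Putting it together: [38; 320; 128].

[38; 320; 128]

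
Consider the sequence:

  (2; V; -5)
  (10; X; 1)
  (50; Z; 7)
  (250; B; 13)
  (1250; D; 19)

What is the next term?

For the first part, ×5 each step: 2, 10, 50, 250, 1250 → 6250.
Letter — letters move forward 2 places in the alphabet, wrapping Z→A: V, X, Z, B, D → F.
Third part goes -5, 1, 7, 13, 19 → 25 (+6 each step).
Combining the parts gives (6250; F; 25).

(6250; F; 25)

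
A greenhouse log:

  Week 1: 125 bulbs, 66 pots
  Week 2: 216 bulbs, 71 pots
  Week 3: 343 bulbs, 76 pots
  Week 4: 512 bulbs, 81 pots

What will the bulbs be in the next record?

Bulbs: 125, 216, 343, 512 → 729 (perfect cubes: 5³, 6³, 7³, …).

729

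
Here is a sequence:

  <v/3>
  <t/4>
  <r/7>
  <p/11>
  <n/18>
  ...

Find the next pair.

<l/29>

For the letter, letters move back 2 places in the alphabet: v, t, r, p, n → l.
Second value: each term is the sum of the two before it; 3, 4, 7, 11, 18 → 29.
So the next pair is <l/29>.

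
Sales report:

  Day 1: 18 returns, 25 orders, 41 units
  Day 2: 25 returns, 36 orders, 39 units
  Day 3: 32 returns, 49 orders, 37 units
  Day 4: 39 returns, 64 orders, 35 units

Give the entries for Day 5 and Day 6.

46 returns, 81 orders, 33 units; 53 returns, 100 orders, 31 units

Returns: +7 each step, so 18, 25, 32, 39 → 46 → 53.
Orders: 25, 36, 49, 64 → 81 → 100 (perfect squares: 5², 6², 7², …).
Units: −2 each step; 41, 39, 37, 35 → 33 → 31.
Putting the parts together: 46 returns, 81 orders, 33 units and then 53 returns, 100 orders, 31 units.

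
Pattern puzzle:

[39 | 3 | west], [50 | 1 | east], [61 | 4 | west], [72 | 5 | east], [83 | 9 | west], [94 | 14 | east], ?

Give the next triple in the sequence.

First coordinate: 39, 50, 61, 72, 83, 94 → 105 (+11 each step).
Second coordinate goes 3, 1, 4, 5, 9, 14 → 23 (each term is the sum of the two before it).
Direction goes west, east, west, east, west, east → west (alternates west ↔ east).
So the next triple is [105 | 23 | west].

[105 | 23 | west]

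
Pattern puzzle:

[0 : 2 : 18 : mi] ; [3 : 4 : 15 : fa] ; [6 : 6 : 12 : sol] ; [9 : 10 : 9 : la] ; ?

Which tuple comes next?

[12 : 16 : 6 : ti]

For the first coordinate, +3 each step: 0, 3, 6, 9 → 12.
Second coordinate: each term is the sum of the two before it; 2, 4, 6, 10 → 16.
For the third coordinate, together with the first coordinate always sums to 18: 18, 15, 12, 9 → 6.
Note: runs through the solfège scale do→ti, so mi, fa, sol, la → ti.
Putting it together: [12 : 16 : 6 : ti].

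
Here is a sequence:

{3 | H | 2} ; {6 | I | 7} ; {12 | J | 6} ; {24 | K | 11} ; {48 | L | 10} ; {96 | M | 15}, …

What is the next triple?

First slot goes 3, 6, 12, 24, 48, 96 → 192 (×2 each step).
For the letter, letters move forward 1 place in the alphabet: H, I, J, K, L, M → N.
For the third slot, alternating steps +5, −1, +5, −1, …: 2, 7, 6, 11, 10, 15 → 14.
Putting it together: {192 | N | 14}.

{192 | N | 14}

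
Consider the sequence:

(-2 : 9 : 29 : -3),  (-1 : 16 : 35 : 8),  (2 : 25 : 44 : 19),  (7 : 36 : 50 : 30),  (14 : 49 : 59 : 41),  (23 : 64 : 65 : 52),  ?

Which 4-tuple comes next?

(34 : 81 : 74 : 63)

For the first component, differences are 1, 3, 5, … (increasing by 2 each time): -2, -1, 2, 7, 14, 23 → 34.
Second component: 9, 16, 25, 36, 49, 64 → 81 (perfect squares: 3², 4², 5², …).
Third component goes 29, 35, 44, 50, 59, 65 → 74 (alternating steps +6, +9, +6, +9, …).
Fourth component: -3, 8, 19, 30, 41, 52 → 63 (+11 each step).
So the next 4-tuple is (34 : 81 : 74 : 63).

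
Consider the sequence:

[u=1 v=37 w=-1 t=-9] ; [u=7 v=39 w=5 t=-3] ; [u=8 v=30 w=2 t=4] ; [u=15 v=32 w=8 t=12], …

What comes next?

For the u, each term is the sum of the two before it: 1, 7, 8, 15 → 23.
V — alternating steps +2, −9, +2, −9, …: 37, 39, 30, 32 → 23.
W: -1, 5, 2, 8 → 5 (alternating steps +6, −3, +6, −3, …).
T — differences are 6, 7, 8, … (increasing by 1 each time): -9, -3, 4, 12 → 21.
Putting it together: [u=23 v=23 w=5 t=21].

[u=23 v=23 w=5 t=21]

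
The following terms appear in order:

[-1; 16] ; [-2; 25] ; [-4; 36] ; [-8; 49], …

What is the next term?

[-16; 64]

First value goes -1, -2, -4, -8 → -16 (×2 each step).
For the second value, perfect squares: 4², 5², 6², …: 16, 25, 36, 49 → 64.
Combining the parts gives [-16; 64].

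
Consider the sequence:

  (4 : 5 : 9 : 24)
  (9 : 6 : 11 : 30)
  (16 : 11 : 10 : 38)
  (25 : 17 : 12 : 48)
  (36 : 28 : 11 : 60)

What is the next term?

(49 : 45 : 13 : 74)

First component: 4, 9, 16, 25, 36 → 49 (perfect squares: 2², 3², 4², …).
Second component: 5, 6, 11, 17, 28 → 45 (each term is the sum of the two before it).
Third component goes 9, 11, 10, 12, 11 → 13 (alternating steps +2, −1, +2, −1, …).
Fourth component goes 24, 30, 38, 48, 60 → 74 (differences are 6, 8, 10, … (increasing by 2 each time)).
Combining the parts gives (49 : 45 : 13 : 74).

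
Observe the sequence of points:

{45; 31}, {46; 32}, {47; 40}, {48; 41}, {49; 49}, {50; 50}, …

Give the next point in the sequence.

First slot: 45, 46, 47, 48, 49, 50 → 51 (+1 each step).
Second slot: alternating steps +1, +8, +1, +8, …; 31, 32, 40, 41, 49, 50 → 58.
So the next point is {51; 58}.

{51; 58}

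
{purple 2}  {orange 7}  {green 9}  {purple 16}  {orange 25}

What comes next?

{green 41}

Colour: repeats purple → orange → green; purple, orange, green, purple, orange → green.
Second slot — each term is the sum of the two before it: 2, 7, 9, 16, 25 → 41.
Putting it together: {green 41}.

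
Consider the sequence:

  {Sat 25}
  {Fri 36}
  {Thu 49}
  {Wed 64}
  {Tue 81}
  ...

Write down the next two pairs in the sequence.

Day: Sat, Fri, Thu, Wed, Tue → Mon → Sun (runs backward through the weekdays Mon→Sun).
Second part goes 25, 36, 49, 64, 81 → 100 → 121 (perfect squares: 5², 6², 7², …).
Putting the parts together: {Mon 100} and then {Sun 121}.

{Mon 100}, {Sun 121}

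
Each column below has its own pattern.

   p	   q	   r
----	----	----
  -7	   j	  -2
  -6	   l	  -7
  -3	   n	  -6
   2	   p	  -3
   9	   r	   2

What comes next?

18  t  9

Column p: differences are 1, 3, 5, … (increasing by 2 each time); -7, -6, -3, 2, 9 → 18.
Column q: letters move forward 2 places in the alphabet; j, l, n, p, r → t.
For the column r, always the previous value of the column p: -2, -7, -6, -3, 2 → 9.
Combining the parts gives 18  t  9.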